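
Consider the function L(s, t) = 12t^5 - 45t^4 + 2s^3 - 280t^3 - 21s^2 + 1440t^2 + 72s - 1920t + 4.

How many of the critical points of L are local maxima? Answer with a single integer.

L separates as a function of s plus a function of t, so ∇L=0 decouples.
∂L/∂s = 6(s - 4)(s - 3) = 0 at s ∈ {3, 4}; ∂L/∂t = 60(t - 4)(t - 2)(t - 1)(t + 4) = 0 at t ∈ {-4, 1, 2, 4}.
The Hessian is diagonal: diag(L_ss, L_tt). Second derivatives: L_ss(3)=-6, L_ss(4)=6; L_tt(-4)=-14400, L_tt(1)=900, L_tt(2)=-720, L_tt(4)=2880.
Local maxima occur where both diagonal entries negative: (3, -4), (3, 2). Count: 2.

2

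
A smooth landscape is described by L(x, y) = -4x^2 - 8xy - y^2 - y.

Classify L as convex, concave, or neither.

L is quadratic, so its Hessian is the constant matrix H = [[-8, -8], [-8, -2]].
det(H) = -48, tr(H) = -10.
det(H) < 0, so H is indefinite: neither convex nor concave.

neither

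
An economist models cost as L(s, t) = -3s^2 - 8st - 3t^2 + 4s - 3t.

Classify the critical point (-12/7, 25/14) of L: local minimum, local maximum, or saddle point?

saddle point

The Hessian of L is constant: H = [[-6, -8], [-8, -6]].
det(H) = (-6)·(-6) − (-8)² = -28.
Since det(H) < 0, H is indefinite and the critical point is a saddle point.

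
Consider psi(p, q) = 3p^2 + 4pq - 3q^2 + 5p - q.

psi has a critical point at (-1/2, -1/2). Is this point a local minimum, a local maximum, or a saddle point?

The Hessian of psi is constant: H = [[6, 4], [4, -6]].
det(H) = 6·(-6) − 4² = -52.
Since det(H) < 0, H is indefinite and the critical point is a saddle point.

saddle point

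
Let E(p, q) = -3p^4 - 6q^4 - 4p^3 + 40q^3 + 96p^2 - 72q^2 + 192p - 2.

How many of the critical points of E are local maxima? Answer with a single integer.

4

E separates as a function of p plus a function of q, so ∇E=0 decouples.
∂E/∂p = -12(p - 4)(p + 1)(p + 4) = 0 at p ∈ {-4, -1, 4}; ∂E/∂q = -24q(q - 3)(q - 2) = 0 at q ∈ {0, 2, 3}.
The Hessian is diagonal: diag(E_pp, E_qq). Second derivatives: E_pp(-4)=-288, E_pp(-1)=180, E_pp(4)=-480; E_qq(0)=-144, E_qq(2)=48, E_qq(3)=-72.
Local maxima occur where both diagonal entries negative: (-4, 0), (-4, 3), (4, 0), (4, 3). Count: 4.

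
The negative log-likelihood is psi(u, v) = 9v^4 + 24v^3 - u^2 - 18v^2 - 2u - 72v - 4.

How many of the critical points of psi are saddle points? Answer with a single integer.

2

psi separates as a function of u plus a function of v, so ∇psi=0 decouples.
∂psi/∂u = -2(u + 1) = 0 at u ∈ {-1}; ∂psi/∂v = 36(v - 1)(v + 1)(v + 2) = 0 at v ∈ {-2, -1, 1}.
The Hessian is diagonal: diag(psi_uu, psi_vv). Second derivatives: psi_uu(-1)=-2; psi_vv(-2)=108, psi_vv(-1)=-72, psi_vv(1)=216.
Saddle points occur where the two diagonal entries have opposite signs: (-1, -2), (-1, 1). Count: 2.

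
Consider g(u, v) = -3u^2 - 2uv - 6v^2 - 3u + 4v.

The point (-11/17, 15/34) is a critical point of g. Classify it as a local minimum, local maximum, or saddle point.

local maximum

The Hessian of g is constant: H = [[-6, -2], [-2, -12]].
det(H) = (-6)·(-12) − (-2)² = 68.
det(H) > 0 and tr(H) = -18 < 0, so H is negative definite and the point is a local maximum.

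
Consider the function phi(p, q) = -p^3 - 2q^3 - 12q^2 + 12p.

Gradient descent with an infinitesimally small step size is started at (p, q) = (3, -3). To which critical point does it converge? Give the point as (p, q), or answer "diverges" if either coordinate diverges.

diverges

phi is separable, so gradient descent decouples: p follows -∂phi/∂p, q follows -∂phi/∂q.
∂phi/∂p = -3(p - 2)(p + 2); at p=3 this is -15, so p increases.
∂phi/∂q = -6q(q + 4); at q=-3 this is 18, so q decreases.
The p-coordinate has no critical point in that direction and runs off to infinity.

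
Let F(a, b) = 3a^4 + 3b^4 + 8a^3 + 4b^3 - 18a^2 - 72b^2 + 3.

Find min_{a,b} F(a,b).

-772

F(a,b) separates as P(a) + Q(b) + 3, so its minimum is min P + min Q + 3.
P'(a) = 12a(a - 1)(a + 3) vanishes at a ∈ {-3, 0, 1}; Q'(b) = 12b(b - 3)(b + 4) vanishes at b ∈ {-4, 0, 3}.
Local minima of P (where P''>0): P(-3)=-135, P(1)=-7. Local minima of Q: Q(-4)=-640, Q(3)=-297.
So the global minimum of F is P(-3) + Q(-4) + 3 = -135 − 640 + 3 = -772, attained at (-3, -4).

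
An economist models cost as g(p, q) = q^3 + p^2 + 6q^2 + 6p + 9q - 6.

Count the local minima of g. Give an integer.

g separates as a function of p plus a function of q, so ∇g=0 decouples.
∂g/∂p = 2(p + 3) = 0 at p ∈ {-3}; ∂g/∂q = 3(q + 1)(q + 3) = 0 at q ∈ {-3, -1}.
The Hessian is diagonal: diag(g_pp, g_qq). Second derivatives: g_pp(-3)=2; g_qq(-3)=-6, g_qq(-1)=6.
Local minima occur where both diagonal entries positive: (-3, -1). Count: 1.

1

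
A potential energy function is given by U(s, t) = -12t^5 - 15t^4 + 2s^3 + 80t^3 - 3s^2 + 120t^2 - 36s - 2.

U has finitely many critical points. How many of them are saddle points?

4

U separates as a function of s plus a function of t, so ∇U=0 decouples.
∂U/∂s = 6(s - 3)(s + 2) = 0 at s ∈ {-2, 3}; ∂U/∂t = -60t(t - 2)(t + 1)(t + 2) = 0 at t ∈ {-2, -1, 0, 2}.
The Hessian is diagonal: diag(U_ss, U_tt). Second derivatives: U_ss(-2)=-30, U_ss(3)=30; U_tt(-2)=480, U_tt(-1)=-180, U_tt(0)=240, U_tt(2)=-1440.
Saddle points occur where the two diagonal entries have opposite signs: (-2, -2), (-2, 0), (3, -1), (3, 2). Count: 4.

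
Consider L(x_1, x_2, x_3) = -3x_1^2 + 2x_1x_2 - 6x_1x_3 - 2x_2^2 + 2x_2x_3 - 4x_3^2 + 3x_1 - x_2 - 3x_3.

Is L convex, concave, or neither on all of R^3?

concave

L is quadratic, so its Hessian is the constant matrix H = [[-6, 2, -6], [2, -4, 2], [-6, 2, -8]].
Leading principal minors: -6, 20, -40.
Signs alternate −, +, − ⇒ H ≺ 0 ⇒ concave.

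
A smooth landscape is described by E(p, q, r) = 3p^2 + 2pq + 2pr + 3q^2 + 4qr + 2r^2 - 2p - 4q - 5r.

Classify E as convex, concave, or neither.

convex

E is quadratic, so its Hessian is the constant matrix H = [[6, 2, 2], [2, 6, 4], [2, 4, 4]].
Leading principal minors: 6, 32, 40.
All positive ⇒ H ≻ 0 ⇒ convex.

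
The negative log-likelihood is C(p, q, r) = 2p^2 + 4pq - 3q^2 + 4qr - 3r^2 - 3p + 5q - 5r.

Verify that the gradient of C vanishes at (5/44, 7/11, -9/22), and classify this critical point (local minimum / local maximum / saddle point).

∇C = (4p + 4q - 3, 4p - 6q + 4r + 5, 4q - 6r - 5); substituting (5/44, 7/11, -9/22) gives ∇C = (0, 0, 0), so (5/44, 7/11, -9/22) is indeed a critical point.
The Hessian is constant: H = [[4, 4, 0], [4, -6, 4], [0, 4, -6]].
Leading principal minors: Δ₁ = 4, Δ₂ = -40, Δ₃ = 176.
The minors fit neither the all-positive nor the alternating-sign pattern, so H is indefinite: a saddle point.

saddle point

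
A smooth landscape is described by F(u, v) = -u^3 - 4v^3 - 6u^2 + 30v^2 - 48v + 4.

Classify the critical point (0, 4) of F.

The mixed partial ∂²F/∂u∂v is 0, so the Hessian at any point is diag(F_uu, F_vv) = diag(-6(u + 2), 12(-2v + 5)).
At (0, 4): H = diag(-12, -36).
Both eigenvalues are negative, so H is negative definite: a local maximum.

local maximum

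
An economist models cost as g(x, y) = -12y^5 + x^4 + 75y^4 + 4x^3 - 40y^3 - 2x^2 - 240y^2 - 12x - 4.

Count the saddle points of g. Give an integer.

6

g separates as a function of x plus a function of y, so ∇g=0 decouples.
∂g/∂x = 4(x - 1)(x + 1)(x + 3) = 0 at x ∈ {-3, -1, 1}; ∂g/∂y = -60y(y - 4)(y - 2)(y + 1) = 0 at y ∈ {-1, 0, 2, 4}.
The Hessian is diagonal: diag(g_xx, g_yy). Second derivatives: g_xx(-3)=32, g_xx(-1)=-16, g_xx(1)=32; g_yy(-1)=900, g_yy(0)=-480, g_yy(2)=720, g_yy(4)=-2400.
Saddle points occur where the two diagonal entries have opposite signs: (-3, 0), (-3, 4), (-1, -1), (-1, 2), (1, 0), (1, 4). Count: 6.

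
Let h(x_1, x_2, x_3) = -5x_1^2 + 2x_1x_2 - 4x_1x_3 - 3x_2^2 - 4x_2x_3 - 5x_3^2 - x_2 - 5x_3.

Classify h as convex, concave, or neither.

h is quadratic, so its Hessian is the constant matrix H = [[-10, 2, -4], [2, -6, -4], [-4, -4, -10]].
Leading principal minors: -10, 56, -240.
Signs alternate −, +, − ⇒ H ≺ 0 ⇒ concave.

concave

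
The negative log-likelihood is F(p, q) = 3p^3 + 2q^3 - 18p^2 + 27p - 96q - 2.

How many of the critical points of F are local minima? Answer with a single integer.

F separates as a function of p plus a function of q, so ∇F=0 decouples.
∂F/∂p = 9(p - 3)(p - 1) = 0 at p ∈ {1, 3}; ∂F/∂q = 6(q - 4)(q + 4) = 0 at q ∈ {-4, 4}.
The Hessian is diagonal: diag(F_pp, F_qq). Second derivatives: F_pp(1)=-18, F_pp(3)=18; F_qq(-4)=-48, F_qq(4)=48.
Local minima occur where both diagonal entries positive: (3, 4). Count: 1.

1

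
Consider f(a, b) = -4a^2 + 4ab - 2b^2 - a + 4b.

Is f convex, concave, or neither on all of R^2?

concave

f is quadratic, so its Hessian is the constant matrix H = [[-8, 4], [4, -4]].
det(H) = 16, tr(H) = -12.
det(H) > 0 and tr(H) < 0, so H is negative definite everywhere: concave.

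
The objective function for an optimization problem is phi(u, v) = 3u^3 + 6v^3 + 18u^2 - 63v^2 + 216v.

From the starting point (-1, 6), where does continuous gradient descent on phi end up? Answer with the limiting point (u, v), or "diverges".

(0, 4)

phi is separable, so gradient descent decouples: u follows -∂phi/∂u, v follows -∂phi/∂v.
∂phi/∂u = 9u(u + 4); at u=-1 this is -27, so u increases.
∂phi/∂v = 18(v - 4)(v - 3); at v=6 this is 108, so v decreases.
u converges to its nearest critical value 0 (a local min of the u-part); v converges to 4. The iterate converges to (0, 4).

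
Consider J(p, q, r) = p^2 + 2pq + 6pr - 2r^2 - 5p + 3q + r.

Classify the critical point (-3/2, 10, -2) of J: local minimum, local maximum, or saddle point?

saddle point

The Hessian is constant: H = [[2, 2, 6], [2, 0, 0], [6, 0, -4]].
Leading principal minors: Δ₁ = 2, Δ₂ = -4, Δ₃ = 16.
The minors fit neither the all-positive nor the alternating-sign pattern, so H is indefinite: a saddle point.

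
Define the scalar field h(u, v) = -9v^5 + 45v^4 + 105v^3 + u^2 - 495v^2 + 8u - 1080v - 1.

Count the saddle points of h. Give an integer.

2

h separates as a function of u plus a function of v, so ∇h=0 decouples.
∂h/∂u = 2(u + 4) = 0 at u ∈ {-4}; ∂h/∂v = -45(v - 4)(v - 3)(v + 1)(v + 2) = 0 at v ∈ {-2, -1, 3, 4}.
The Hessian is diagonal: diag(h_uu, h_vv). Second derivatives: h_uu(-4)=2; h_vv(-2)=1350, h_vv(-1)=-900, h_vv(3)=900, h_vv(4)=-1350.
Saddle points occur where the two diagonal entries have opposite signs: (-4, -1), (-4, 4). Count: 2.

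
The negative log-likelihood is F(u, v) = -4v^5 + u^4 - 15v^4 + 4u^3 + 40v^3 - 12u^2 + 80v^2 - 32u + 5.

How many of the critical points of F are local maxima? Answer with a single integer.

F separates as a function of u plus a function of v, so ∇F=0 decouples.
∂F/∂u = 4(u - 2)(u + 1)(u + 4) = 0 at u ∈ {-4, -1, 2}; ∂F/∂v = -20v(v - 2)(v + 1)(v + 4) = 0 at v ∈ {-4, -1, 0, 2}.
The Hessian is diagonal: diag(F_uu, F_vv). Second derivatives: F_uu(-4)=72, F_uu(-1)=-36, F_uu(2)=72; F_vv(-4)=1440, F_vv(-1)=-180, F_vv(0)=160, F_vv(2)=-720.
Local maxima occur where both diagonal entries negative: (-1, -1), (-1, 2). Count: 2.

2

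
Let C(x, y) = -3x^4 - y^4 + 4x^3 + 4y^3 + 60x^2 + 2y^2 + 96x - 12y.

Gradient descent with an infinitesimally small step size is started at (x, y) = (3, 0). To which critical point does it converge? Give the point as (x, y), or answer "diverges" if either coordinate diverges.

(-1, 1)

C is separable, so gradient descent decouples: x follows -∂C/∂x, y follows -∂C/∂y.
∂C/∂x = -12(x - 4)(x + 1)(x + 2); at x=3 this is 240, so x decreases.
∂C/∂y = -4(y - 3)(y - 1)(y + 1); at y=0 this is -12, so y increases.
x converges to its nearest critical value -1 (a local min of the x-part); y converges to 1. The iterate converges to (-1, 1).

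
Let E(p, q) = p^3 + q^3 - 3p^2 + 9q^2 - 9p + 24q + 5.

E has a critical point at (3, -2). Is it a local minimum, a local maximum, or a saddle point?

local minimum

The mixed partial ∂²E/∂p∂q is 0, so the Hessian at any point is diag(E_pp, E_qq) = diag(6(p - 1), 6(q + 3)).
At (3, -2): H = diag(12, 6).
Both eigenvalues are positive, so H is positive definite: a local minimum.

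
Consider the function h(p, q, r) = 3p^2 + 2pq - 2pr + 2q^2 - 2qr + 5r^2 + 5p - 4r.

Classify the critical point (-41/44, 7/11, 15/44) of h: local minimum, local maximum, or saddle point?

The Hessian is constant: H = [[6, 2, -2], [2, 4, -2], [-2, -2, 10]].
Leading principal minors: Δ₁ = 6, Δ₂ = 20, Δ₃ = 176.
All leading minors are positive, so H is positive definite: a local minimum.

local minimum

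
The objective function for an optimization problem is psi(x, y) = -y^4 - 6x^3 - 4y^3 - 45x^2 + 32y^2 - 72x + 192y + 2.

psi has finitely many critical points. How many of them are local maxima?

psi separates as a function of x plus a function of y, so ∇psi=0 decouples.
∂psi/∂x = -18(x + 1)(x + 4) = 0 at x ∈ {-4, -1}; ∂psi/∂y = -4(y - 4)(y + 3)(y + 4) = 0 at y ∈ {-4, -3, 4}.
The Hessian is diagonal: diag(psi_xx, psi_yy). Second derivatives: psi_xx(-4)=54, psi_xx(-1)=-54; psi_yy(-4)=-32, psi_yy(-3)=28, psi_yy(4)=-224.
Local maxima occur where both diagonal entries negative: (-1, -4), (-1, 4). Count: 2.

2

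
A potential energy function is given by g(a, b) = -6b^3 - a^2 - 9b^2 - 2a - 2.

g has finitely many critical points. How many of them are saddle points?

1

g separates as a function of a plus a function of b, so ∇g=0 decouples.
∂g/∂a = -2(a + 1) = 0 at a ∈ {-1}; ∂g/∂b = -18b(b + 1) = 0 at b ∈ {-1, 0}.
The Hessian is diagonal: diag(g_aa, g_bb). Second derivatives: g_aa(-1)=-2; g_bb(-1)=18, g_bb(0)=-18.
Saddle points occur where the two diagonal entries have opposite signs: (-1, -1). Count: 1.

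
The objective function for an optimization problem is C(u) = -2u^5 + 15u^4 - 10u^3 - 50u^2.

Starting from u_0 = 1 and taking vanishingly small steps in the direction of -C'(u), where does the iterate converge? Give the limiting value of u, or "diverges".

2

C'(u) = -10u(u - 5)(u - 2)(u + 1), so C'(1) = -80.
Gradient descent moves in the -C' direction, i.e. u is increasing.
The nearest critical point in that direction is u = 2, where C'' = 180 > 0 (a local minimum). The iterate converges there.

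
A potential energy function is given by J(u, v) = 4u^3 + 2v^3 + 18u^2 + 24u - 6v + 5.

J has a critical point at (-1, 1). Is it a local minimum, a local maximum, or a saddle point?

The mixed partial ∂²J/∂u∂v is 0, so the Hessian at any point is diag(J_uu, J_vv) = diag(12(2u + 3), 12v).
At (-1, 1): H = diag(12, 12).
Both eigenvalues are positive, so H is positive definite: a local minimum.

local minimum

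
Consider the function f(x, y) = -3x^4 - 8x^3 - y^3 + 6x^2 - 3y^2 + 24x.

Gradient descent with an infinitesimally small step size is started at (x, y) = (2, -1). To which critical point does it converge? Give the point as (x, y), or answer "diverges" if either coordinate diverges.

f is separable, so gradient descent decouples: x follows -∂f/∂x, y follows -∂f/∂y.
∂f/∂x = -12(x - 1)(x + 1)(x + 2); at x=2 this is -144, so x increases.
∂f/∂y = -3y(y + 2); at y=-1 this is 3, so y decreases.
The x-coordinate has no critical point in that direction and runs off to infinity.

diverges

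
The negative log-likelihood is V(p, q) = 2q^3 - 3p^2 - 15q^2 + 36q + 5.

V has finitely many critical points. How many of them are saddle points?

V separates as a function of p plus a function of q, so ∇V=0 decouples.
∂V/∂p = -6p = 0 at p ∈ {0}; ∂V/∂q = 6(q - 3)(q - 2) = 0 at q ∈ {2, 3}.
The Hessian is diagonal: diag(V_pp, V_qq). Second derivatives: V_pp(0)=-6; V_qq(2)=-6, V_qq(3)=6.
Saddle points occur where the two diagonal entries have opposite signs: (0, 3). Count: 1.

1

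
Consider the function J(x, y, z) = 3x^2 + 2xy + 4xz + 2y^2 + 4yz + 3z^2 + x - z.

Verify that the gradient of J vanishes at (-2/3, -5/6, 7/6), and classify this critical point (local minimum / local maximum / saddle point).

∇J = (6x + 2y + 4z + 1, 2x + 4y + 4z, 4x + 4y + 6z - 1); substituting (-2/3, -5/6, 7/6) gives ∇J = (0, 0, 0), so (-2/3, -5/6, 7/6) is indeed a critical point.
The Hessian is constant: H = [[6, 2, 4], [2, 4, 4], [4, 4, 6]].
Leading principal minors: Δ₁ = 6, Δ₂ = 20, Δ₃ = 24.
All leading minors are positive, so H is positive definite: a local minimum.

local minimum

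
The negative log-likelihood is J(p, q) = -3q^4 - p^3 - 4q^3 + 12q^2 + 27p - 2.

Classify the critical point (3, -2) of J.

local maximum

The mixed partial ∂²J/∂p∂q is 0, so the Hessian at any point is diag(J_pp, J_qq) = diag(-6p, 12(-3q^2 - 2q + 2)).
At (3, -2): H = diag(-18, -72).
Both eigenvalues are negative, so H is negative definite: a local maximum.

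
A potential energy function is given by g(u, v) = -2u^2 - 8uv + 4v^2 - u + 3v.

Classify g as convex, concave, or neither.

g is quadratic, so its Hessian is the constant matrix H = [[-4, -8], [-8, 8]].
det(H) = -96, tr(H) = 4.
det(H) < 0, so H is indefinite: neither convex nor concave.

neither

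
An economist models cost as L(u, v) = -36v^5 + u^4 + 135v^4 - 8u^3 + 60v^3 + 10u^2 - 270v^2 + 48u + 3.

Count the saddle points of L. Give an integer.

6

L separates as a function of u plus a function of v, so ∇L=0 decouples.
∂L/∂u = 4(u - 4)(u - 3)(u + 1) = 0 at u ∈ {-1, 3, 4}; ∂L/∂v = -180v(v - 3)(v - 1)(v + 1) = 0 at v ∈ {-1, 0, 1, 3}.
The Hessian is diagonal: diag(L_uu, L_vv). Second derivatives: L_uu(-1)=80, L_uu(3)=-16, L_uu(4)=20; L_vv(-1)=1440, L_vv(0)=-540, L_vv(1)=720, L_vv(3)=-4320.
Saddle points occur where the two diagonal entries have opposite signs: (-1, 0), (-1, 3), (3, -1), (3, 1), (4, 0), (4, 3). Count: 6.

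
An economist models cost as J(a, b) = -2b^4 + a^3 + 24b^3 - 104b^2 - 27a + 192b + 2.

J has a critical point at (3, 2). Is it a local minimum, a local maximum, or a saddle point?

The mixed partial ∂²J/∂a∂b is 0, so the Hessian at any point is diag(J_aa, J_bb) = diag(6a, 8(-3b^2 + 18b - 26)).
At (3, 2): H = diag(18, -16).
The eigenvalues have opposite signs, so H is indefinite: a saddle point.

saddle point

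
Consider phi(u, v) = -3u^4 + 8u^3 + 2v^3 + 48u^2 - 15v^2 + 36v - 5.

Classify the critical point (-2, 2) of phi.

local maximum

The mixed partial ∂²phi/∂u∂v is 0, so the Hessian at any point is diag(phi_uu, phi_vv) = diag(12(-3u^2 + 4u + 8), 6(2v - 5)).
At (-2, 2): H = diag(-144, -6).
Both eigenvalues are negative, so H is negative definite: a local maximum.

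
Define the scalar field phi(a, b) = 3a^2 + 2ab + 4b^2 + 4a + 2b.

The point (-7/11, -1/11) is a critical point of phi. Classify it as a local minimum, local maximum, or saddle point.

The Hessian of phi is constant: H = [[6, 2], [2, 8]].
det(H) = 6·8 − 2² = 44.
det(H) > 0 and tr(H) = 14 > 0, so H is positive definite and the point is a local minimum.

local minimum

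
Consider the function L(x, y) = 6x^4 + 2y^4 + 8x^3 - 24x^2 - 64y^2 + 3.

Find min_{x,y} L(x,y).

-573

L(x,y) separates as P(x) + Q(y) + 3, so its minimum is min P + min Q + 3.
P'(x) = 24x(x - 1)(x + 2) vanishes at x ∈ {-2, 0, 1}; Q'(y) = 8y(y - 4)(y + 4) vanishes at y ∈ {-4, 0, 4}.
Local minima of P (where P''>0): P(-2)=-64, P(1)=-10. Local minima of Q: Q(-4)=-512, Q(4)=-512.
So the global minimum of L is P(-2) + Q(-4) + 3 = -64 − 512 + 3 = -573, attained at (-2, -4).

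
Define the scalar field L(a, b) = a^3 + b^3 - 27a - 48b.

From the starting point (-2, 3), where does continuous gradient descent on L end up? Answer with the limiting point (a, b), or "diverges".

L is separable, so gradient descent decouples: a follows -∂L/∂a, b follows -∂L/∂b.
∂L/∂a = 3(a - 3)(a + 3); at a=-2 this is -15, so a increases.
∂L/∂b = 3(b - 4)(b + 4); at b=3 this is -21, so b increases.
a converges to its nearest critical value 3 (a local min of the a-part); b converges to 4. The iterate converges to (3, 4).

(3, 4)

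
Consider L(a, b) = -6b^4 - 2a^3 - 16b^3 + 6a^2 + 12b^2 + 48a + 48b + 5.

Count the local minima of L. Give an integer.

L separates as a function of a plus a function of b, so ∇L=0 decouples.
∂L/∂a = -6(a - 4)(a + 2) = 0 at a ∈ {-2, 4}; ∂L/∂b = -24(b - 1)(b + 1)(b + 2) = 0 at b ∈ {-2, -1, 1}.
The Hessian is diagonal: diag(L_aa, L_bb). Second derivatives: L_aa(-2)=36, L_aa(4)=-36; L_bb(-2)=-72, L_bb(-1)=48, L_bb(1)=-144.
Local minima occur where both diagonal entries positive: (-2, -1). Count: 1.

1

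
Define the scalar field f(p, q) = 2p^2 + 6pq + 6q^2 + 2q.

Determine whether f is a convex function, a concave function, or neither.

f is quadratic, so its Hessian is the constant matrix H = [[4, 6], [6, 12]].
det(H) = 12, tr(H) = 16.
det(H) > 0 and tr(H) > 0, so H is positive definite everywhere: convex.

convex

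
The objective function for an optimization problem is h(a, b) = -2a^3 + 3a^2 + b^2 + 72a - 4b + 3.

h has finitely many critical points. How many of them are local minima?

h separates as a function of a plus a function of b, so ∇h=0 decouples.
∂h/∂a = -6(a - 4)(a + 3) = 0 at a ∈ {-3, 4}; ∂h/∂b = 2(b - 2) = 0 at b ∈ {2}.
The Hessian is diagonal: diag(h_aa, h_bb). Second derivatives: h_aa(-3)=42, h_aa(4)=-42; h_bb(2)=2.
Local minima occur where both diagonal entries positive: (-3, 2). Count: 1.

1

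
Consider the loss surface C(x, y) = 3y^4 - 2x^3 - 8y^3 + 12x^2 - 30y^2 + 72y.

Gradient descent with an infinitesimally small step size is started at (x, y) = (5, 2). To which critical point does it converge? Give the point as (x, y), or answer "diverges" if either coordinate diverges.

diverges

C is separable, so gradient descent decouples: x follows -∂C/∂x, y follows -∂C/∂y.
∂C/∂x = -6x(x - 4); at x=5 this is -30, so x increases.
∂C/∂y = 12(y - 3)(y - 1)(y + 2); at y=2 this is -48, so y increases.
The x-coordinate has no critical point in that direction and runs off to infinity.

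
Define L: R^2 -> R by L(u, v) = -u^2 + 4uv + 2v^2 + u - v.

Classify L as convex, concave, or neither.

L is quadratic, so its Hessian is the constant matrix H = [[-2, 4], [4, 4]].
det(H) = -24, tr(H) = 2.
det(H) < 0, so H is indefinite: neither convex nor concave.

neither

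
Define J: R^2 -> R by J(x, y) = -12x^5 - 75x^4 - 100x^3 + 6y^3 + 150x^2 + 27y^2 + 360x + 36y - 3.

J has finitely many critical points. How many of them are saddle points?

4

J separates as a function of x plus a function of y, so ∇J=0 decouples.
∂J/∂x = -60(x - 1)(x + 1)(x + 2)(x + 3) = 0 at x ∈ {-3, -2, -1, 1}; ∂J/∂y = 18(y + 1)(y + 2) = 0 at y ∈ {-2, -1}.
The Hessian is diagonal: diag(J_xx, J_yy). Second derivatives: J_xx(-3)=480, J_xx(-2)=-180, J_xx(-1)=240, J_xx(1)=-1440; J_yy(-2)=-18, J_yy(-1)=18.
Saddle points occur where the two diagonal entries have opposite signs: (-3, -2), (-2, -1), (-1, -2), (1, -1). Count: 4.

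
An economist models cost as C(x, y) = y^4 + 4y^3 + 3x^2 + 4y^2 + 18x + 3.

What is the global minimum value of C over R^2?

-24

C(x,y) separates as P(x) + Q(y) + 3, so its minimum is min P + min Q + 3.
P'(x) = 6x + 18 vanishes at x ∈ {-3}; Q'(y) = 4y(y + 1)(y + 2) vanishes at y ∈ {-2, -1, 0}.
Local minima of P (where P''>0): P(-3)=-27. Local minima of Q: Q(-2)=0, Q(0)=0.
So the global minimum of C is P(-3) + Q(-2) + 3 = -27 + 0 + 3 = -24, attained at (-3, -2).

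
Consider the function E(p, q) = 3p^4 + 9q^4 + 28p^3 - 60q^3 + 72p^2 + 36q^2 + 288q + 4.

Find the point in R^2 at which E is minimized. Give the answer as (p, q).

(0, -1)

E(p,q) separates as A(p) + B(q) + 4, so its minimum is min A + min B + 4.
A'(p) = 12p(p + 3)(p + 4) vanishes at p ∈ {-4, -3, 0}; B'(q) = 36(q - 4)(q - 2)(q + 1) vanishes at q ∈ {-1, 2, 4}.
Local minima of A (where A''>0): A(-4)=128, A(0)=0. Local minima of B: B(-1)=-183, B(4)=192.
So the global minimum of E is A(0) + B(-1) + 4 = 0 − 183 + 4 = -179, attained at (0, -1).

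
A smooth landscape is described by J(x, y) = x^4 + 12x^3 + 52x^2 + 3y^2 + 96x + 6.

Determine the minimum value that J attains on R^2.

-58

J(x,y) separates as P(x) + Q(y) + 6, so its minimum is min P + min Q + 6.
P'(x) = 4(x + 2)(x + 3)(x + 4) vanishes at x ∈ {-4, -3, -2}; Q'(y) = 6y vanishes at y ∈ {0}.
Local minima of P (where P''>0): P(-4)=-64, P(-2)=-64. Local minima of Q: Q(0)=0.
So the global minimum of J is P(-4) + Q(0) + 6 = -64 + 0 + 6 = -58, attained at (-4, 0).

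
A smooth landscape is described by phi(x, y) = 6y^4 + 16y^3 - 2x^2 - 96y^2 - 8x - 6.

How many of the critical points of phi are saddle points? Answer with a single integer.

2

phi separates as a function of x plus a function of y, so ∇phi=0 decouples.
∂phi/∂x = -4(x + 2) = 0 at x ∈ {-2}; ∂phi/∂y = 24y(y - 2)(y + 4) = 0 at y ∈ {-4, 0, 2}.
The Hessian is diagonal: diag(phi_xx, phi_yy). Second derivatives: phi_xx(-2)=-4; phi_yy(-4)=576, phi_yy(0)=-192, phi_yy(2)=288.
Saddle points occur where the two diagonal entries have opposite signs: (-2, -4), (-2, 2). Count: 2.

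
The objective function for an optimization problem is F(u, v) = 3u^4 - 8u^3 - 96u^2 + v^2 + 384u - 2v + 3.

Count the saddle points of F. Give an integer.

1

F separates as a function of u plus a function of v, so ∇F=0 decouples.
∂F/∂u = 12(u - 4)(u - 2)(u + 4) = 0 at u ∈ {-4, 2, 4}; ∂F/∂v = 2(v - 1) = 0 at v ∈ {1}.
The Hessian is diagonal: diag(F_uu, F_vv). Second derivatives: F_uu(-4)=576, F_uu(2)=-144, F_uu(4)=192; F_vv(1)=2.
Saddle points occur where the two diagonal entries have opposite signs: (2, 1). Count: 1.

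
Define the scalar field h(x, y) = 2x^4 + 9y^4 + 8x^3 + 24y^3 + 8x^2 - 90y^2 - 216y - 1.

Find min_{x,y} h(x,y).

h(x,y) separates as P(x) + Q(y) − 1, so its minimum is min P + min Q − 1.
P'(x) = 8x(x + 1)(x + 2) vanishes at x ∈ {-2, -1, 0}; Q'(y) = 36(y - 2)(y + 1)(y + 3) vanishes at y ∈ {-3, -1, 2}.
Local minima of P (where P''>0): P(-2)=0, P(0)=0. Local minima of Q: Q(-3)=-81, Q(2)=-456.
So the global minimum of h is P(-2) + Q(2) − 1 = 0 − 456 − 1 = -457, attained at (-2, 2).

-457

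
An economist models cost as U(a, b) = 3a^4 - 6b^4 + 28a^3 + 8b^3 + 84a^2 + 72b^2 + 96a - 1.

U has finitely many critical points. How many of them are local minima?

U separates as a function of a plus a function of b, so ∇U=0 decouples.
∂U/∂a = 12(a + 1)(a + 2)(a + 4) = 0 at a ∈ {-4, -2, -1}; ∂U/∂b = -24b(b - 3)(b + 2) = 0 at b ∈ {-2, 0, 3}.
The Hessian is diagonal: diag(U_aa, U_bb). Second derivatives: U_aa(-4)=72, U_aa(-2)=-24, U_aa(-1)=36; U_bb(-2)=-240, U_bb(0)=144, U_bb(3)=-360.
Local minima occur where both diagonal entries positive: (-4, 0), (-1, 0). Count: 2.

2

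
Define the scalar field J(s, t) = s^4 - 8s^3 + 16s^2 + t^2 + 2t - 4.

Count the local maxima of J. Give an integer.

J separates as a function of s plus a function of t, so ∇J=0 decouples.
∂J/∂s = 4s(s - 4)(s - 2) = 0 at s ∈ {0, 2, 4}; ∂J/∂t = 2(t + 1) = 0 at t ∈ {-1}.
The Hessian is diagonal: diag(J_ss, J_tt). Second derivatives: J_ss(0)=32, J_ss(2)=-16, J_ss(4)=32; J_tt(-1)=2.
Local maxima occur where both diagonal entries negative: none. Count: 0.

0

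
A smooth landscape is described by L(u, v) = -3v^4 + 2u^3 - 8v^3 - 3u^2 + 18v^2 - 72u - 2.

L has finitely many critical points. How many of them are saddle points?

L separates as a function of u plus a function of v, so ∇L=0 decouples.
∂L/∂u = 6(u - 4)(u + 3) = 0 at u ∈ {-3, 4}; ∂L/∂v = -12v(v - 1)(v + 3) = 0 at v ∈ {-3, 0, 1}.
The Hessian is diagonal: diag(L_uu, L_vv). Second derivatives: L_uu(-3)=-42, L_uu(4)=42; L_vv(-3)=-144, L_vv(0)=36, L_vv(1)=-48.
Saddle points occur where the two diagonal entries have opposite signs: (-3, 0), (4, -3), (4, 1). Count: 3.

3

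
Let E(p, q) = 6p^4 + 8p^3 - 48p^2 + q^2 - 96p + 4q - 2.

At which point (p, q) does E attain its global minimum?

E(p,q) separates as A(p) + B(q) − 2, so its minimum is min A + min B − 2.
A'(p) = 24(p - 2)(p + 1)(p + 2) vanishes at p ∈ {-2, -1, 2}; B'(q) = 2q + 4 vanishes at q ∈ {-2}.
Local minima of A (where A''>0): A(-2)=32, A(2)=-224. Local minima of B: B(-2)=-4.
So the global minimum of E is A(2) + B(-2) − 2 = -224 − 4 − 2 = -230, attained at (2, -2).

(2, -2)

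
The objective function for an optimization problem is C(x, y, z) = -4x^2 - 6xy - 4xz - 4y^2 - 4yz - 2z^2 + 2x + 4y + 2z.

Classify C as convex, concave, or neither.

C is quadratic, so its Hessian is the constant matrix H = [[-8, -6, -4], [-6, -8, -4], [-4, -4, -4]].
Leading principal minors: -8, 28, -48.
Signs alternate −, +, − ⇒ H ≺ 0 ⇒ concave.

concave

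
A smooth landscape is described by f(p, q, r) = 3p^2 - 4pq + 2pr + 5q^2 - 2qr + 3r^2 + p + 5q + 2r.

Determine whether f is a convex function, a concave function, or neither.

convex

f is quadratic, so its Hessian is the constant matrix H = [[6, -4, 2], [-4, 10, -2], [2, -2, 6]].
Leading principal minors: 6, 44, 232.
All positive ⇒ H ≻ 0 ⇒ convex.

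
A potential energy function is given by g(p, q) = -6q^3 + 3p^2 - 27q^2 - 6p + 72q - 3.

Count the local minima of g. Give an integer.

1

g separates as a function of p plus a function of q, so ∇g=0 decouples.
∂g/∂p = 6(p - 1) = 0 at p ∈ {1}; ∂g/∂q = -18(q - 1)(q + 4) = 0 at q ∈ {-4, 1}.
The Hessian is diagonal: diag(g_pp, g_qq). Second derivatives: g_pp(1)=6; g_qq(-4)=90, g_qq(1)=-90.
Local minima occur where both diagonal entries positive: (1, -4). Count: 1.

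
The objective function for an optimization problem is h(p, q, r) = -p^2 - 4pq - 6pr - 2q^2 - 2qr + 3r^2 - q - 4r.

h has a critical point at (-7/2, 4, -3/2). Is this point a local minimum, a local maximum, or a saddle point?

The Hessian is constant: H = [[-2, -4, -6], [-4, -4, -2], [-6, -2, 6]].
Leading principal minors: Δ₁ = -2, Δ₂ = -8, Δ₃ = 8.
The minors fit neither the all-positive nor the alternating-sign pattern, so H is indefinite: a saddle point.

saddle point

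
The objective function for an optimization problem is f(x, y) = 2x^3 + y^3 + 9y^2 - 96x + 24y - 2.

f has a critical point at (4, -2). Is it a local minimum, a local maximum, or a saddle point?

local minimum

The mixed partial ∂²f/∂x∂y is 0, so the Hessian at any point is diag(f_xx, f_yy) = diag(12x, 6(y + 3)).
At (4, -2): H = diag(48, 6).
Both eigenvalues are positive, so H is positive definite: a local minimum.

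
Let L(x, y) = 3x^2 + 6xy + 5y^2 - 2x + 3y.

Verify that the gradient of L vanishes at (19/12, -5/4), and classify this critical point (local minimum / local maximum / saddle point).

∇L = (6x + 6y - 2, 6x + 10y + 3); substituting (19/12, -5/4) gives ∇L = (0, 0), so (19/12, -5/4) is indeed a critical point.
The Hessian of L is constant: H = [[6, 6], [6, 10]].
det(H) = 6·10 − 6² = 24.
det(H) > 0 and tr(H) = 16 > 0, so H is positive definite and the point is a local minimum.

local minimum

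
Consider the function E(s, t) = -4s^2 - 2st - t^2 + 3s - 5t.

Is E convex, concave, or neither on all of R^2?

concave

E is quadratic, so its Hessian is the constant matrix H = [[-8, -2], [-2, -2]].
det(H) = 12, tr(H) = -10.
det(H) > 0 and tr(H) < 0, so H is negative definite everywhere: concave.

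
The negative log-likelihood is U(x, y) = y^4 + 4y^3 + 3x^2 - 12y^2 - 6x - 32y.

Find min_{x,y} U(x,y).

U(x,y) separates as P(x) + Q(y), so its minimum is min P + min Q.
P'(x) = 6x - 6 vanishes at x ∈ {1}; Q'(y) = 4(y - 2)(y + 1)(y + 4) vanishes at y ∈ {-4, -1, 2}.
Local minima of P (where P''>0): P(1)=-3. Local minima of Q: Q(-4)=-64, Q(2)=-64.
So the global minimum of U is P(1) + Q(-4) = -3 − 64 = -67, attained at (1, -4).

-67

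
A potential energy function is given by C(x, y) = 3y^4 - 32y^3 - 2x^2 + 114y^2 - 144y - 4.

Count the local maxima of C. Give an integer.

1

C separates as a function of x plus a function of y, so ∇C=0 decouples.
∂C/∂x = -4x = 0 at x ∈ {0}; ∂C/∂y = 12(y - 4)(y - 3)(y - 1) = 0 at y ∈ {1, 3, 4}.
The Hessian is diagonal: diag(C_xx, C_yy). Second derivatives: C_xx(0)=-4; C_yy(1)=72, C_yy(3)=-24, C_yy(4)=36.
Local maxima occur where both diagonal entries negative: (0, 3). Count: 1.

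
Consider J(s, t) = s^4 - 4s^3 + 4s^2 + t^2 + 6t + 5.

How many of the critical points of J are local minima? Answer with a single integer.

2

J separates as a function of s plus a function of t, so ∇J=0 decouples.
∂J/∂s = 4s(s - 2)(s - 1) = 0 at s ∈ {0, 1, 2}; ∂J/∂t = 2(t + 3) = 0 at t ∈ {-3}.
The Hessian is diagonal: diag(J_ss, J_tt). Second derivatives: J_ss(0)=8, J_ss(1)=-4, J_ss(2)=8; J_tt(-3)=2.
Local minima occur where both diagonal entries positive: (0, -3), (2, -3). Count: 2.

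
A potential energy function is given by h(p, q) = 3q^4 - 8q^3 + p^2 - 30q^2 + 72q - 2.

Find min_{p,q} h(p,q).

-154

h(p,q) separates as A(p) + B(q) − 2, so its minimum is min A + min B − 2.
A'(p) = 2p vanishes at p ∈ {0}; B'(q) = 12(q - 3)(q - 1)(q + 2) vanishes at q ∈ {-2, 1, 3}.
Local minima of A (where A''>0): A(0)=0. Local minima of B: B(-2)=-152, B(3)=-27.
So the global minimum of h is A(0) + B(-2) − 2 = 0 − 152 − 2 = -154, attained at (0, -2).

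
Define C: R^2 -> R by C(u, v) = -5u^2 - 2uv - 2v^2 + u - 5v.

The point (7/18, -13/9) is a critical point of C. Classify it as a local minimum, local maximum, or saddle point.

The Hessian of C is constant: H = [[-10, -2], [-2, -4]].
det(H) = (-10)·(-4) − (-2)² = 36.
det(H) > 0 and tr(H) = -14 < 0, so H is negative definite and the point is a local maximum.

local maximum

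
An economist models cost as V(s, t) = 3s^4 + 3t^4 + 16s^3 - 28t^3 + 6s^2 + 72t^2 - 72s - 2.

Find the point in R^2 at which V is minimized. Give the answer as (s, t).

(1, 0)

V(s,t) separates as P(s) + Q(t) − 2, so its minimum is min P + min Q − 2.
P'(s) = 12(s - 1)(s + 2)(s + 3) vanishes at s ∈ {-3, -2, 1}; Q'(t) = 12t(t - 4)(t - 3) vanishes at t ∈ {0, 3, 4}.
Local minima of P (where P''>0): P(-3)=81, P(1)=-47. Local minima of Q: Q(0)=0, Q(4)=128.
So the global minimum of V is P(1) + Q(0) − 2 = -47 + 0 − 2 = -49, attained at (1, 0).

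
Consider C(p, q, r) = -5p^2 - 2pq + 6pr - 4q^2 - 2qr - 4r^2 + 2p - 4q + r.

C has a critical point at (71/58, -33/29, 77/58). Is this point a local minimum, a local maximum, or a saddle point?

The Hessian is constant: H = [[-10, -2, 6], [-2, -8, -2], [6, -2, -8]].
Leading principal minors: Δ₁ = -10, Δ₂ = 76, Δ₃ = -232.
The minors alternate sign starting negative (−, +, −), so H is negative definite: a local maximum.

local maximum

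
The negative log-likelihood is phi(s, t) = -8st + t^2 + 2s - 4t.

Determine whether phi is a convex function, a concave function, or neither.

phi is quadratic, so its Hessian is the constant matrix H = [[0, -8], [-8, 2]].
det(H) = -64, tr(H) = 2.
det(H) < 0, so H is indefinite: neither convex nor concave.

neither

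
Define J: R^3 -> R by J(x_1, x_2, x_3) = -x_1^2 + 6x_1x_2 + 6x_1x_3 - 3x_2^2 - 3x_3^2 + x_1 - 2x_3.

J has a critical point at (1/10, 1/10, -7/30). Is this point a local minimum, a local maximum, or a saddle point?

saddle point

The Hessian is constant: H = [[-2, 6, 6], [6, -6, 0], [6, 0, -6]].
Leading principal minors: Δ₁ = -2, Δ₂ = -24, Δ₃ = 360.
The minors fit neither the all-positive nor the alternating-sign pattern, so H is indefinite: a saddle point.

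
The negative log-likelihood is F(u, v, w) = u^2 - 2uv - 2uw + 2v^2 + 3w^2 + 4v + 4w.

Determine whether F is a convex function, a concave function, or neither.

convex

F is quadratic, so its Hessian is the constant matrix H = [[2, -2, -2], [-2, 4, 0], [-2, 0, 6]].
Leading principal minors: 2, 4, 8.
All positive ⇒ H ≻ 0 ⇒ convex.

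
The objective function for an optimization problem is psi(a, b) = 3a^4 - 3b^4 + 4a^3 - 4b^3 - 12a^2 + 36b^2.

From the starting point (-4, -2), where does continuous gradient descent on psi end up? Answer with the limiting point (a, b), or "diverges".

(-2, 0)

psi is separable, so gradient descent decouples: a follows -∂psi/∂a, b follows -∂psi/∂b.
∂psi/∂a = 12a(a - 1)(a + 2); at a=-4 this is -480, so a increases.
∂psi/∂b = -12b(b - 2)(b + 3); at b=-2 this is -96, so b increases.
a converges to its nearest critical value -2 (a local min of the a-part); b converges to 0. The iterate converges to (-2, 0).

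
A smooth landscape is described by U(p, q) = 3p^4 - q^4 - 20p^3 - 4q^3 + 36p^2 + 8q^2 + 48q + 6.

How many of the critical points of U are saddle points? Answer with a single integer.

5

U separates as a function of p plus a function of q, so ∇U=0 decouples.
∂U/∂p = 12p(p - 3)(p - 2) = 0 at p ∈ {0, 2, 3}; ∂U/∂q = -4(q - 2)(q + 2)(q + 3) = 0 at q ∈ {-3, -2, 2}.
The Hessian is diagonal: diag(U_pp, U_qq). Second derivatives: U_pp(0)=72, U_pp(2)=-24, U_pp(3)=36; U_qq(-3)=-20, U_qq(-2)=16, U_qq(2)=-80.
Saddle points occur where the two diagonal entries have opposite signs: (0, -3), (0, 2), (2, -2), (3, -3), (3, 2). Count: 5.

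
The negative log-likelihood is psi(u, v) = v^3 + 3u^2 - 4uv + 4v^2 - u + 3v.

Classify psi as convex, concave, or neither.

The term v^3 is cubic, so the Hessian is not constant.
∂²psi/∂v² = 6v + 8, which takes both signs as v varies (negative for sufficiently negative v). A diagonal entry of the Hessian changing sign means the Hessian is neither positive- nor negative-semidefinite on all of R^2.

neither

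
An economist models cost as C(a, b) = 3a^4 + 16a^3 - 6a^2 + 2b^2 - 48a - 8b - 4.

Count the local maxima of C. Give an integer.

0

C separates as a function of a plus a function of b, so ∇C=0 decouples.
∂C/∂a = 12(a - 1)(a + 1)(a + 4) = 0 at a ∈ {-4, -1, 1}; ∂C/∂b = 4(b - 2) = 0 at b ∈ {2}.
The Hessian is diagonal: diag(C_aa, C_bb). Second derivatives: C_aa(-4)=180, C_aa(-1)=-72, C_aa(1)=120; C_bb(2)=4.
Local maxima occur where both diagonal entries negative: none. Count: 0.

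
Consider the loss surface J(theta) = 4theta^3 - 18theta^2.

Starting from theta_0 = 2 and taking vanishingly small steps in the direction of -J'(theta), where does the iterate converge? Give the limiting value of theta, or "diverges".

J'(theta) = 12theta(theta - 3), so J'(2) = -24.
Gradient descent moves in the -J' direction, i.e. theta is increasing.
The nearest critical point in that direction is theta = 3, where J'' = 36 > 0 (a local minimum). The iterate converges there.

3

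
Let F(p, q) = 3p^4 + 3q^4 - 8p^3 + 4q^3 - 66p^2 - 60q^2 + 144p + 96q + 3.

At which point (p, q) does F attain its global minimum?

F(p,q) separates as A(p) + B(q) + 3, so its minimum is min A + min B + 3.
A'(p) = 12(p - 4)(p - 1)(p + 3) vanishes at p ∈ {-3, 1, 4}; B'(q) = 12(q - 2)(q - 1)(q + 4) vanishes at q ∈ {-4, 1, 2}.
Local minima of A (where A''>0): A(-3)=-567, A(4)=-224. Local minima of B: B(-4)=-832, B(2)=32.
So the global minimum of F is A(-3) + B(-4) + 3 = -567 − 832 + 3 = -1396, attained at (-3, -4).

(-3, -4)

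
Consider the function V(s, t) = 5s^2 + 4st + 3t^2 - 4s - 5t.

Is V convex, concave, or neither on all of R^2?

convex

V is quadratic, so its Hessian is the constant matrix H = [[10, 4], [4, 6]].
det(H) = 44, tr(H) = 16.
det(H) > 0 and tr(H) > 0, so H is positive definite everywhere: convex.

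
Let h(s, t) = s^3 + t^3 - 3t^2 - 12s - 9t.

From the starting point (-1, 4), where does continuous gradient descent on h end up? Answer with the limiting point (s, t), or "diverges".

h is separable, so gradient descent decouples: s follows -∂h/∂s, t follows -∂h/∂t.
∂h/∂s = 3(s - 2)(s + 2); at s=-1 this is -9, so s increases.
∂h/∂t = 3(t - 3)(t + 1); at t=4 this is 15, so t decreases.
s converges to its nearest critical value 2 (a local min of the s-part); t converges to 3. The iterate converges to (2, 3).

(2, 3)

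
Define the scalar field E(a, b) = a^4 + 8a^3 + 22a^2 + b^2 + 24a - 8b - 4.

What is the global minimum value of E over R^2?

E(a,b) separates as P(a) + Q(b) − 4, so its minimum is min P + min Q − 4.
P'(a) = 4(a + 1)(a + 2)(a + 3) vanishes at a ∈ {-3, -2, -1}; Q'(b) = 2b - 8 vanishes at b ∈ {4}.
Local minima of P (where P''>0): P(-3)=-9, P(-1)=-9. Local minima of Q: Q(4)=-16.
So the global minimum of E is P(-3) + Q(4) − 4 = -9 − 16 − 4 = -29, attained at (-3, 4).

-29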